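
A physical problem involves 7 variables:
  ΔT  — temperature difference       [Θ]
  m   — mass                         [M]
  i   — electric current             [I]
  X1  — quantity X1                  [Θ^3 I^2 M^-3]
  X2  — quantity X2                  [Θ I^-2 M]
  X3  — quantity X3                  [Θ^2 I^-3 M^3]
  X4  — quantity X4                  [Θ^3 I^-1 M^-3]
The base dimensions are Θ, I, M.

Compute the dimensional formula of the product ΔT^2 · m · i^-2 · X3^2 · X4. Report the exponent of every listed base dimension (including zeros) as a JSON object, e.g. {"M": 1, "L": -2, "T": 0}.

{"Θ": 9, "I": -9, "M": 4}

Dimensional matrix (Θ×I×M by ΔT×m×i×X1×X2×X3×X4):
  Θ: [ 1  0  0  3  1  2  3]
  I: [ 0  0  1  2 -2 -3 -1]
  M: [ 0  1  0 -3  1  3 -3]
  [Θ]: (2)·1+(1)·0+(-2)·0+(2)·2+(1)·3 = 9
  [I]: (2)·0+(1)·0+(-2)·1+(2)·-3+(1)·-1 = -9
  [M]: (2)·0+(1)·1+(-2)·0+(2)·3+(1)·-3 = 4
⇒ Θ^9 I^-9 M^4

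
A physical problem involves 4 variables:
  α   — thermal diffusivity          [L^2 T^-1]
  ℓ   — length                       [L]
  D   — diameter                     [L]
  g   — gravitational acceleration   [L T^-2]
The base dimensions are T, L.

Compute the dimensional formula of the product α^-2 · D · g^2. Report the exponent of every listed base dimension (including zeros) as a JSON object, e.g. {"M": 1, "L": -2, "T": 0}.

Exponent matrix [T,L] × [α,ℓ,D,g]:
  T: [-1  0  0 -2]
  L: [ 2  1  1  1]
  [T]: (-2)·-1+(1)·0+(2)·-2 = -2
  [L]: (-2)·2+(1)·1+(2)·1 = -1
⇒ T^-2 L^-1

{"T": -2, "L": -1}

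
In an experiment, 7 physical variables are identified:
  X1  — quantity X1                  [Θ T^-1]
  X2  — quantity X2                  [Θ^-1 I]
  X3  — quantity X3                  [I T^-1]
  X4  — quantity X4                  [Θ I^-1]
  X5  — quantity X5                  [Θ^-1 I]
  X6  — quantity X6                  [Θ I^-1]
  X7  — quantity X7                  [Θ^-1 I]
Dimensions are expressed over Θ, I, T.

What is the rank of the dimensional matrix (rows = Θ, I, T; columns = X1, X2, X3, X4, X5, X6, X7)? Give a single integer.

Exponent matrix [Θ,I,T] × [X1,X2,X3,X4,X5,X6,X7]:
  Θ: [ 1 -1  0  1 -1  1 -1]
  I: [ 0  1  1 -1  1 -1  1]
  T: [-1  0 -1  0  0  0  0]
Row reduction gives pivot columns X1,X2; rank = 2

2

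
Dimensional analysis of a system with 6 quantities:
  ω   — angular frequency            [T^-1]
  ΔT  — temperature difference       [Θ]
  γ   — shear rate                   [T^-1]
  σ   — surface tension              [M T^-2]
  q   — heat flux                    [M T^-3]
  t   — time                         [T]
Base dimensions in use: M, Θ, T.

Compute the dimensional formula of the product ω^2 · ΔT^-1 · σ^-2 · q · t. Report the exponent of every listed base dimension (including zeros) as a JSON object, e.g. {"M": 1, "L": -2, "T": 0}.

Write exponents as rows M,Θ,T / cols ω,ΔT,γ,σ,q,t:
  M: [ 0  0  0  1  1  0]
  Θ: [ 0  1  0  0  0  0]
  T: [-1  0 -1 -2 -3  1]
  [M]: (2)·0+(-1)·0+(-2)·1+(1)·1+(1)·0 = -1
  [Θ]: (2)·0+(-1)·1+(-2)·0+(1)·0+(1)·0 = -1
  [T]: (2)·-1+(-1)·0+(-2)·-2+(1)·-3+(1)·1 = 0
⇒ M^-1 Θ^-1

{"M": -1, "Θ": -1, "T": 0}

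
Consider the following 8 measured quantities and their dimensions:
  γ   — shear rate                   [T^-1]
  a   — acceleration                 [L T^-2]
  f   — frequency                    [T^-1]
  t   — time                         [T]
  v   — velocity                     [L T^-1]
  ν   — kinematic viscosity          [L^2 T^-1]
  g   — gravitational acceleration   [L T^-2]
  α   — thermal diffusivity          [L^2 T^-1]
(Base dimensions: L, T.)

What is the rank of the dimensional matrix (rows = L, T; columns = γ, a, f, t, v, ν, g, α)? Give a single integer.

Dimensional matrix (L×T by γ×a×f×t×v×ν×g×α):
  L: [ 0  1  0  0  1  2  1  2]
  T: [-1 -2 -1  1 -1 -1 -2 -1]
Echelon form has 2 nonzero rows (pivots: γ,a)

2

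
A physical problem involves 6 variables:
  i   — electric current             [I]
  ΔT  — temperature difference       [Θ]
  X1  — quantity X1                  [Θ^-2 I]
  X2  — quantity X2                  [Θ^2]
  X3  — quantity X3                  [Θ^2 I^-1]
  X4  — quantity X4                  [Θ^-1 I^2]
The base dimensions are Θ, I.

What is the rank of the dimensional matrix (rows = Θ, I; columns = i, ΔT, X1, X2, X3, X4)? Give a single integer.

2

Dimensional matrix (Θ×I by i×ΔT×X1×X2×X3×X4):
  Θ: [ 0  1 -2  2  2 -1]
  I: [ 1  0  1  0 -1  2]
Row reduction gives pivot columns i,ΔT; rank = 2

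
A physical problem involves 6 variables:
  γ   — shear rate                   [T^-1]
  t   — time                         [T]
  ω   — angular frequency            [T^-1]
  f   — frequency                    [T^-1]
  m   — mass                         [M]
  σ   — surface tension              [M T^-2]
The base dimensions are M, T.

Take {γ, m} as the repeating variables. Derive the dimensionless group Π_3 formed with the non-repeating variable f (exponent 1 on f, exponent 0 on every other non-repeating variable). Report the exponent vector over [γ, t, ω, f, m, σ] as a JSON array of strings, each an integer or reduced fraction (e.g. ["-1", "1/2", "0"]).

["-1", "0", "0", "1", "0", "0"]

Write exponents as rows M,T / cols γ,t,ω,f,m,σ:
  M: [ 0  0  0  0  1  1]
  T: [-1  1 -1 -1  0 -2]
Row reduction gives pivot columns γ,m; rank = 2
Repeat: γ,m; free: t,ω,f,σ
RREF:
  r0: [   1   -1    1    1    0    2]
  r1: [   0    0    0    0    1    1]
Fix exponent of f at 1, t at 0, ω at 0, σ at 0; solve each RREF row for its pivot's exponent:
  r0: exp(γ) + (1)·1 = 0 ⇒ exp(γ) = -1
  r1: exp(m) + (0)·1 = 0 ⇒ exp(m) = 0
Π_3 = γ^-1 · f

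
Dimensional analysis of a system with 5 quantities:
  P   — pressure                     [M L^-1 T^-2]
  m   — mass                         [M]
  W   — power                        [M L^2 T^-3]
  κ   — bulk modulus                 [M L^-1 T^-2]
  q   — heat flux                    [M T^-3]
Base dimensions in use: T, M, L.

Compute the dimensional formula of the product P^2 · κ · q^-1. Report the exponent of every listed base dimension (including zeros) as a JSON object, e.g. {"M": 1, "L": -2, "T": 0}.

Dimensional matrix (T×M×L by P×m×W×κ×q):
  T: [-2  0 -3 -2 -3]
  M: [ 1  1  1  1  1]
  L: [-1  0  2 -1  0]
  [T]: (2)·-2+(1)·-2+(-1)·-3 = -3
  [M]: (2)·1+(1)·1+(-1)·1 = 2
  [L]: (2)·-1+(1)·-1+(-1)·0 = -3
⇒ T^-3 M^2 L^-3

{"T": -3, "M": 2, "L": -3}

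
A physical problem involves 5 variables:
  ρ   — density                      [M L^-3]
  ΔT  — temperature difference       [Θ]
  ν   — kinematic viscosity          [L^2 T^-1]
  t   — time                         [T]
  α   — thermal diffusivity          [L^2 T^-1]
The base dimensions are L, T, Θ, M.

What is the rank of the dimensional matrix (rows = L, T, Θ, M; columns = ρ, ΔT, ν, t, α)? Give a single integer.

4

Dimensional matrix (L×T×Θ×M by ρ×ΔT×ν×t×α):
  L: [-3  0  2  0  2]
  T: [ 0  0 -1  1 -1]
  Θ: [ 0  1  0  0  0]
  M: [ 1  0  0  0  0]
RREF → pivots at {ρ,ΔT,ν,t} ⇒ r = 4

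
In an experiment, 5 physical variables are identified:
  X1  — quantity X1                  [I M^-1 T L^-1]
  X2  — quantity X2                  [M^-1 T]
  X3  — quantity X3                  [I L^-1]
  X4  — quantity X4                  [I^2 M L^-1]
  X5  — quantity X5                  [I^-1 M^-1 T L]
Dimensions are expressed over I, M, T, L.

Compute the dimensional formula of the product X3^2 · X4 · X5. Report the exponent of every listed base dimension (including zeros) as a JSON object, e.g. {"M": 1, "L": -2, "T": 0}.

Exponent matrix [I,M,T,L] × [X1,X2,X3,X4,X5]:
  I: [ 1  0  1  2 -1]
  M: [-1 -1  0  1 -1]
  T: [ 1  1  0  0  1]
  L: [-1  0 -1 -1  1]
  [I]: (2)·1+(1)·2+(1)·-1 = 3
  [M]: (2)·0+(1)·1+(1)·-1 = 0
  [T]: (2)·0+(1)·0+(1)·1 = 1
  [L]: (2)·-1+(1)·-1+(1)·1 = -2
⇒ I^3 T L^-2

{"I": 3, "M": 0, "T": 1, "L": -2}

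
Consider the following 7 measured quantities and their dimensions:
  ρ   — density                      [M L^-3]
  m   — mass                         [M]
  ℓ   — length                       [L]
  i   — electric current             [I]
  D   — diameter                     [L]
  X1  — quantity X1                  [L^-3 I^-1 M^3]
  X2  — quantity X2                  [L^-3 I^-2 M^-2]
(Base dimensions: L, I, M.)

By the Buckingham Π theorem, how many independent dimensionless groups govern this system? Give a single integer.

4

Dimensional matrix (L×I×M by ρ×m×ℓ×i×D×X1×X2):
  L: [-3  0  1  0  1 -3 -3]
  I: [ 0  0  0  1  0 -1 -2]
  M: [ 1  1  0  0  0  3 -2]
Echelon form has 3 nonzero rows (pivots: ρ,m,i)
n=7, r=3 ⇒ 4 dimensionless groups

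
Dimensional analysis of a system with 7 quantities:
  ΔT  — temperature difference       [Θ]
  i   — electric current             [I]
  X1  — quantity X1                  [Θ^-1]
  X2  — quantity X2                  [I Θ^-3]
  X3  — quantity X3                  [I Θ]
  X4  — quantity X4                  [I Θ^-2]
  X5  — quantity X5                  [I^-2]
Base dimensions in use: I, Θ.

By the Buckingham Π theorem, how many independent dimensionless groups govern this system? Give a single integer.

Dimensional matrix (I×Θ by ΔT×i×X1×X2×X3×X4×X5):
  I: [ 0  1  0  1  1  1 -2]
  Θ: [ 1  0 -1 -3  1 -2  0]
RREF → pivots at {ΔT,i} ⇒ r = 2
7 vars − rank 2 = 5 Π groups

5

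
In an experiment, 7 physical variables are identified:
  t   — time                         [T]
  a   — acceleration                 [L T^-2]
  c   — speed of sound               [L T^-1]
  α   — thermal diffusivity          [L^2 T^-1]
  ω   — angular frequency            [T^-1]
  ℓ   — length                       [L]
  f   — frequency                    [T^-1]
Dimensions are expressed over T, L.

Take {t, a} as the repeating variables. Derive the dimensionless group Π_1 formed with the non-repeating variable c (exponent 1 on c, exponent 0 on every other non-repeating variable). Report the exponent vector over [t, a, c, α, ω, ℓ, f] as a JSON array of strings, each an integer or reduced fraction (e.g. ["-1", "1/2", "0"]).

["-1", "-1", "1", "0", "0", "0", "0"]

Dimensional matrix (T×L by t×a×c×α×ω×ℓ×f):
  T: [ 1 -2 -1 -1 -1  0 -1]
  L: [ 0  1  1  2  0  1  0]
Row reduction gives pivot columns t,a; rank = 2
Repeat: t,a; free: c,α,ω,ℓ,f
RREF:
  r0: [   1    0    1    3   -1    2   -1]
  r1: [   0    1    1    2    0    1    0]
Fix exponent of c at 1, α at 0, ω at 0, ℓ at 0, f at 0; solve each RREF row for its pivot's exponent:
  r0: exp(t) + (1)·1 = 0 ⇒ exp(t) = -1
  r1: exp(a) + (1)·1 = 0 ⇒ exp(a) = -1
Π_1 = t^-1 · a^-1 · c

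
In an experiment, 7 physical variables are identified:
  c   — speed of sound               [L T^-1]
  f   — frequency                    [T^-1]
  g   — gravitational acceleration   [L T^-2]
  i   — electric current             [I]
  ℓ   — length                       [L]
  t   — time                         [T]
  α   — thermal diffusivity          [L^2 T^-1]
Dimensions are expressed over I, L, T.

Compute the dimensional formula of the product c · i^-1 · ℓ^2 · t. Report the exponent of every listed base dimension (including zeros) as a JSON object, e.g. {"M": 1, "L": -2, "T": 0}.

Write exponents as rows I,L,T / cols c,f,g,i,ℓ,t,α:
  I: [ 0  0  0  1  0  0  0]
  L: [ 1  0  1  0  1  0  2]
  T: [-1 -1 -2  0  0  1 -1]
  [I]: (1)·0+(-1)·1+(2)·0+(1)·0 = -1
  [L]: (1)·1+(-1)·0+(2)·1+(1)·0 = 3
  [T]: (1)·-1+(-1)·0+(2)·0+(1)·1 = 0
⇒ I^-1 L^3

{"I": -1, "L": 3, "T": 0}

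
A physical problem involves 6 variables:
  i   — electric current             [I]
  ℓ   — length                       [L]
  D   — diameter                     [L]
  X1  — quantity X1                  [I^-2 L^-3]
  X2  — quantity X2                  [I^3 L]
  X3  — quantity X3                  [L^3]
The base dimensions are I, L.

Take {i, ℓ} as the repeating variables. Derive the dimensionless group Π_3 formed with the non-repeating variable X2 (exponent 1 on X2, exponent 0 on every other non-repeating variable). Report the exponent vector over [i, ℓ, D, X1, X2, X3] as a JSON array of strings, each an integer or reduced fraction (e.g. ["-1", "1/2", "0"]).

Exponent matrix [I,L] × [i,ℓ,D,X1,X2,X3]:
  I: [ 1  0  0 -2  3  0]
  L: [ 0  1  1 -3  1  3]
Row reduction gives pivot columns i,ℓ; rank = 2
Repeat: i,ℓ; free: D,X1,X2,X3
RREF:
  r0: [   1    0    0   -2    3    0]
  r1: [   0    1    1   -3    1    3]
Fix exponent of X2 at 1, D at 0, X1 at 0, X3 at 0; solve each RREF row for its pivot's exponent:
  r0: exp(i) + (3)·1 = 0 ⇒ exp(i) = -3
  r1: exp(ℓ) + (1)·1 = 0 ⇒ exp(ℓ) = -1
Π_3 = i^-3 · ℓ^-1 · X2

["-3", "-1", "0", "0", "1", "0"]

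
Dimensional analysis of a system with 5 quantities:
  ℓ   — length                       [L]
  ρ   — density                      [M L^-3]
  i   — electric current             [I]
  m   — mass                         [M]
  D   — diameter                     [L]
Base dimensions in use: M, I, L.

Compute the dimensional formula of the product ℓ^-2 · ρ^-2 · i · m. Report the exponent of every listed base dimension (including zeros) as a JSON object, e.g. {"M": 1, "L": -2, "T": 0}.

{"M": -1, "I": 1, "L": 4}

Dimensional matrix (M×I×L by ℓ×ρ×i×m×D):
  M: [ 0  1  0  1  0]
  I: [ 0  0  1  0  0]
  L: [ 1 -3  0  0  1]
  [M]: (-2)·0+(-2)·1+(1)·0+(1)·1 = -1
  [I]: (-2)·0+(-2)·0+(1)·1+(1)·0 = 1
  [L]: (-2)·1+(-2)·-3+(1)·0+(1)·0 = 4
⇒ M^-1 I L^4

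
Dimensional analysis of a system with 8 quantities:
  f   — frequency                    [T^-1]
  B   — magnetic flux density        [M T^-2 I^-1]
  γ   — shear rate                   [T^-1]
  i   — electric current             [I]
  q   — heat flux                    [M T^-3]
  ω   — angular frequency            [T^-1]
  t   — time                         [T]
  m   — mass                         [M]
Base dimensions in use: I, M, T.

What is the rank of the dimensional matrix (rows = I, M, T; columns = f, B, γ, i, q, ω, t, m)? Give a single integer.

3

Dimensional matrix (I×M×T by f×B×γ×i×q×ω×t×m):
  I: [ 0 -1  0  1  0  0  0  0]
  M: [ 0  1  0  0  1  0  0  1]
  T: [-1 -2 -1  0 -3 -1  1  0]
Echelon form has 3 nonzero rows (pivots: f,B,i)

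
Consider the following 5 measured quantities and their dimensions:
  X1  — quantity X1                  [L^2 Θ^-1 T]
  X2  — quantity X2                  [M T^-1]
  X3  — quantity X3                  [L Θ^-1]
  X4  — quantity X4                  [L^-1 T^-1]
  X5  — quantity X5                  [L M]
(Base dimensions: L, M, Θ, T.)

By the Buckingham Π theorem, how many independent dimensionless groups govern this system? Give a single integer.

2

Exponent matrix [L,M,Θ,T] × [X1,X2,X3,X4,X5]:
  L: [ 2  0  1 -1  1]
  M: [ 0  1  0  0  1]
  Θ: [-1  0 -1  0  0]
  T: [ 1 -1  0 -1  0]
Row reduction gives pivot columns X1,X2,X3; rank = 3
n=5, r=3 ⇒ 2 dimensionless groups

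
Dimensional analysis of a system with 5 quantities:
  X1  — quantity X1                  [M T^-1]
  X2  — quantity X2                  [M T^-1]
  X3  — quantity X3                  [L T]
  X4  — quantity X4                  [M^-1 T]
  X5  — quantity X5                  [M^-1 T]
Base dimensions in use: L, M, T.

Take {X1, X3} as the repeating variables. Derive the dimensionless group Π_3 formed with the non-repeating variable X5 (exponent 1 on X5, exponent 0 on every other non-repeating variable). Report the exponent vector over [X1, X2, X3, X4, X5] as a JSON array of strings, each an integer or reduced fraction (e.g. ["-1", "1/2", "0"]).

["1", "0", "0", "0", "1"]

Write exponents as rows L,M,T / cols X1,X2,X3,X4,X5:
  L: [ 0  0  1  0  0]
  M: [ 1  1  0 -1 -1]
  T: [-1 -1  1  1  1]
Echelon form has 2 nonzero rows (pivots: X1,X3)
Pivot set = {X1,X3}, free = {X2,X4,X5}
RREF:
  r0: [   1    1    0   -1   -1]
  r1: [   0    0    1    0    0]
  r2: [   0    0    0    0    0]
Fix exponent of X5 at 1, X2 at 0, X4 at 0; solve each RREF row for its pivot's exponent:
  r0: exp(X1) + (-1)·1 = 0 ⇒ exp(X1) = 1
  r1: exp(X3) + (0)·1 = 0 ⇒ exp(X3) = 0
Π_3 = X1 · X5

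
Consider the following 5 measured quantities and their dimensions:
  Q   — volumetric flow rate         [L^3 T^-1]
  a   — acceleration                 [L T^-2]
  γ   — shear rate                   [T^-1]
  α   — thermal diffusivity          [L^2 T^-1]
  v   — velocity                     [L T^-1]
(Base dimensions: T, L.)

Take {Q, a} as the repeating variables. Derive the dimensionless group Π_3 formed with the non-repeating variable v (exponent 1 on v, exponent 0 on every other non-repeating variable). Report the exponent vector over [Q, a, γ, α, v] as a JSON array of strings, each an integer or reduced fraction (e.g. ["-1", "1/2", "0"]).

Write exponents as rows T,L / cols Q,a,γ,α,v:
  T: [-1 -2 -1 -1 -1]
  L: [ 3  1  0  2  1]
Row reduction gives pivot columns Q,a; rank = 2
Pivot set = {Q,a}, free = {γ,α,v}
RREF:
  r0: [   1    0 -1/5  3/5  1/5]
  r1: [   0    1  3/5  1/5  2/5]
Fix exponent of v at 1, γ at 0, α at 0; solve each RREF row for its pivot's exponent:
  r0: exp(Q) + (1/5)·1 = 0 ⇒ exp(Q) = -1/5
  r1: exp(a) + (2/5)·1 = 0 ⇒ exp(a) = -2/5
Π_3 = Q^(-1/5) · a^(-2/5) · v

["-1/5", "-2/5", "0", "0", "1"]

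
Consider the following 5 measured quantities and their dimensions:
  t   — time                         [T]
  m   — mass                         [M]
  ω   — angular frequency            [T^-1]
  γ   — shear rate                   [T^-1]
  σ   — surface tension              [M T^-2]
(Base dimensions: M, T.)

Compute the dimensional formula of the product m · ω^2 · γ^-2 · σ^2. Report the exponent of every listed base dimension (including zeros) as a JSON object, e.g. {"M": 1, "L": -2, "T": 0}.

Write exponents as rows M,T / cols t,m,ω,γ,σ:
  M: [ 0  1  0  0  1]
  T: [ 1  0 -1 -1 -2]
  [M]: (1)·1+(2)·0+(-2)·0+(2)·1 = 3
  [T]: (1)·0+(2)·-1+(-2)·-1+(2)·-2 = -4
⇒ M^3 T^-4

{"M": 3, "T": -4}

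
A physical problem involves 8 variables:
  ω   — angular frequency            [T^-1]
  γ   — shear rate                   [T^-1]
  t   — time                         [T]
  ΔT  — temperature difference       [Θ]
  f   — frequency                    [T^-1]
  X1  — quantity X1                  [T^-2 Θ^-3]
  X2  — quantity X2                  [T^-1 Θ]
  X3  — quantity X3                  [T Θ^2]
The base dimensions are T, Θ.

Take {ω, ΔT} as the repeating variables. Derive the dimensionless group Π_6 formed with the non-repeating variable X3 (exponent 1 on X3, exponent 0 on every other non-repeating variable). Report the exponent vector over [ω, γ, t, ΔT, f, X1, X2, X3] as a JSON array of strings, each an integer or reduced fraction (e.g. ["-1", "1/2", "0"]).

["1", "0", "0", "-2", "0", "0", "0", "1"]

Write exponents as rows T,Θ / cols ω,γ,t,ΔT,f,X1,X2,X3:
  T: [-1 -1  1  0 -1 -2 -1  1]
  Θ: [ 0  0  0  1  0 -3  1  2]
Echelon form has 2 nonzero rows (pivots: ω,ΔT)
Repeat: ω,ΔT; free: γ,t,f,X1,X2,X3
RREF:
  r0: [   1    1   -1    0    1    2    1   -1]
  r1: [   0    0    0    1    0   -3    1    2]
Fix exponent of X3 at 1, γ at 0, t at 0, f at 0, X1 at 0, X2 at 0; solve each RREF row for its pivot's exponent:
  r0: exp(ω) + (-1)·1 = 0 ⇒ exp(ω) = 1
  r1: exp(ΔT) + (2)·1 = 0 ⇒ exp(ΔT) = -2
Π_6 = ω · ΔT^-2 · X3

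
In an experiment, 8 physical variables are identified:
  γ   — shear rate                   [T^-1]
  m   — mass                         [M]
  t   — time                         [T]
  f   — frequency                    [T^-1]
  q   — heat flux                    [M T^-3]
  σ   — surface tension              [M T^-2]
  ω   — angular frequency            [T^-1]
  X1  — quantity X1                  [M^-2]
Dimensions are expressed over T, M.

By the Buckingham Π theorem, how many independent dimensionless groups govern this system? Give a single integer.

6

Write exponents as rows T,M / cols γ,m,t,f,q,σ,ω,X1:
  T: [-1  0  1 -1 -3 -2 -1  0]
  M: [ 0  1  0  0  1  1  0 -2]
RREF → pivots at {γ,m} ⇒ r = 2
Π count = n − r = 8 − 2 = 6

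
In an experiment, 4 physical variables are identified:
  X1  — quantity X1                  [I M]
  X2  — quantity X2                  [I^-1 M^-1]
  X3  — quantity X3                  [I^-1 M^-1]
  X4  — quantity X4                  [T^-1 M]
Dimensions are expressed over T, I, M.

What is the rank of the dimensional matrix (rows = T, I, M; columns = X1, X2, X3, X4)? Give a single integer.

2

Exponent matrix [T,I,M] × [X1,X2,X3,X4]:
  T: [ 0  0  0 -1]
  I: [ 1 -1 -1  0]
  M: [ 1 -1 -1  1]
RREF → pivots at {X1,X4} ⇒ r = 2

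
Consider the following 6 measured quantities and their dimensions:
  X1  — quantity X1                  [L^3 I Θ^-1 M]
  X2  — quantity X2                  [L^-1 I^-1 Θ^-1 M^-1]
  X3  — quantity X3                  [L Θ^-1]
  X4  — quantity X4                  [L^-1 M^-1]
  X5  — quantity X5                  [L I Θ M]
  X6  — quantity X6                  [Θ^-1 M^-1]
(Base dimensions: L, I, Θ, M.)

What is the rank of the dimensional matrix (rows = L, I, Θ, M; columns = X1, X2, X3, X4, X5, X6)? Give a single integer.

Dimensional matrix (L×I×Θ×M by X1×X2×X3×X4×X5×X6):
  L: [ 3 -1  1 -1  1  0]
  I: [ 1 -1  0  0  1  0]
  Θ: [-1 -1 -1  0  1 -1]
  M: [ 1 -1  0 -1  1 -1]
Echelon form has 3 nonzero rows (pivots: X1,X2,X4)

3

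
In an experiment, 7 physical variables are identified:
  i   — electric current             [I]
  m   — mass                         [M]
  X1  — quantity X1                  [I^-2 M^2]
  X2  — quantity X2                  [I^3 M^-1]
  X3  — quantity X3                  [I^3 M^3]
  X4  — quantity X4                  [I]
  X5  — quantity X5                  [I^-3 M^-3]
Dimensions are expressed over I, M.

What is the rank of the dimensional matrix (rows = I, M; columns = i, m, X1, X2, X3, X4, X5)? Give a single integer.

Exponent matrix [I,M] × [i,m,X1,X2,X3,X4,X5]:
  I: [ 1  0 -2  3  3  1 -3]
  M: [ 0  1  2 -1  3  0 -3]
Row reduction gives pivot columns i,m; rank = 2

2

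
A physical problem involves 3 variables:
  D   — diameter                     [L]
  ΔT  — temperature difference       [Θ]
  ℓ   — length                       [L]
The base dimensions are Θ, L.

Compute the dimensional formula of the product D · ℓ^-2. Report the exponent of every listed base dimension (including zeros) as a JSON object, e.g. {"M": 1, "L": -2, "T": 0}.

Dimensional matrix (Θ×L by D×ΔT×ℓ):
  Θ: [ 0  1  0]
  L: [ 1  0  1]
  [Θ]: (1)·0+(-2)·0 = 0
  [L]: (1)·1+(-2)·1 = -1
⇒ L^-1

{"Θ": 0, "L": -1}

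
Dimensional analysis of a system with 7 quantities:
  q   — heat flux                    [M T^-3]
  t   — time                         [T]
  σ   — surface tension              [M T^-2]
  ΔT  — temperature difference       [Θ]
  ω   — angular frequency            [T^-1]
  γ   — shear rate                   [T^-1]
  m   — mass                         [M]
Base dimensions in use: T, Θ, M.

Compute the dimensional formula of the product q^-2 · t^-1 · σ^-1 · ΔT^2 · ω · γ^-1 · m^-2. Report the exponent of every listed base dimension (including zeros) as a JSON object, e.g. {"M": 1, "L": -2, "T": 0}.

Write exponents as rows T,Θ,M / cols q,t,σ,ΔT,ω,γ,m:
  T: [-3  1 -2  0 -1 -1  0]
  Θ: [ 0  0  0  1  0  0  0]
  M: [ 1  0  1  0  0  0  1]
  [T]: (-2)·-3+(-1)·1+(-1)·-2+(2)·0+(1)·-1+(-1)·-1+(-2)·0 = 7
  [Θ]: (-2)·0+(-1)·0+(-1)·0+(2)·1+(1)·0+(-1)·0+(-2)·0 = 2
  [M]: (-2)·1+(-1)·0+(-1)·1+(2)·0+(1)·0+(-1)·0+(-2)·1 = -5
⇒ T^7 Θ^2 M^-5

{"T": 7, "Θ": 2, "M": -5}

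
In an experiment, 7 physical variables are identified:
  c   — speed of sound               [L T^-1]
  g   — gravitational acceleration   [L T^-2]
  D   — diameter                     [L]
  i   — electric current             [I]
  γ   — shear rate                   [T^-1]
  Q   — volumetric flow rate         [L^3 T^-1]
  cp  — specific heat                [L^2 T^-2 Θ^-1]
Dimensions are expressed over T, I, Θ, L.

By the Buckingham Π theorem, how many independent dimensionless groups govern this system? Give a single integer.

Dimensional matrix (T×I×Θ×L by c×g×D×i×γ×Q×cp):
  T: [-1 -2  0  0 -1 -1 -2]
  I: [ 0  0  0  1  0  0  0]
  Θ: [ 0  0  0  0  0  0 -1]
  L: [ 1  1  1  0  0  3  2]
Row reduction gives pivot columns c,g,i,cp; rank = 4
7 vars − rank 4 = 3 Π groups

3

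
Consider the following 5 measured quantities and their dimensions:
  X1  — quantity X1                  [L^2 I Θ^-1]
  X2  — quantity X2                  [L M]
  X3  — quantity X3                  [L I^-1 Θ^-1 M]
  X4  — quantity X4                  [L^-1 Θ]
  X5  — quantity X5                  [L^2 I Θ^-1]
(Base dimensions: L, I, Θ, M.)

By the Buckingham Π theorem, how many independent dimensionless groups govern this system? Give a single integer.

2

Exponent matrix [L,I,Θ,M] × [X1,X2,X3,X4,X5]:
  L: [ 2  1  1 -1  2]
  I: [ 1  0 -1  0  1]
  Θ: [-1  0 -1  1 -1]
  M: [ 0  1  1  0  0]
RREF → pivots at {X1,X2,X3} ⇒ r = 3
5 vars − rank 3 = 2 Π groups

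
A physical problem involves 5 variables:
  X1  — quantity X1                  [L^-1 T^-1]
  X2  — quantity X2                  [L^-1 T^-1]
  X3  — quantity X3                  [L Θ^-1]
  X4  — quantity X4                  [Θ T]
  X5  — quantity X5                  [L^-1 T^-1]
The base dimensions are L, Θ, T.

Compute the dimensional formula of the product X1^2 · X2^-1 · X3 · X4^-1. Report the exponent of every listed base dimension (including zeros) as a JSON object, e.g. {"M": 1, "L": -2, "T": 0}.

{"L": 0, "Θ": -2, "T": -2}

Write exponents as rows L,Θ,T / cols X1,X2,X3,X4,X5:
  L: [-1 -1  1  0 -1]
  Θ: [ 0  0 -1  1  0]
  T: [-1 -1  0  1 -1]
  [L]: (2)·-1+(-1)·-1+(1)·1+(-1)·0 = 0
  [Θ]: (2)·0+(-1)·0+(1)·-1+(-1)·1 = -2
  [T]: (2)·-1+(-1)·-1+(1)·0+(-1)·1 = -2
⇒ Θ^-2 T^-2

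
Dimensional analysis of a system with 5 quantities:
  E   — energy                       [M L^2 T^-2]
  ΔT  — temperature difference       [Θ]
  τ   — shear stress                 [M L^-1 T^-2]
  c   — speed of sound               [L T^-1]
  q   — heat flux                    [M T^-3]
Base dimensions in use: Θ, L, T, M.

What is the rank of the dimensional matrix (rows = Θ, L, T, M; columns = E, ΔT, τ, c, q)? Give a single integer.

4

Dimensional matrix (Θ×L×T×M by E×ΔT×τ×c×q):
  Θ: [ 0  1  0  0  0]
  L: [ 2  0 -1  1  0]
  T: [-2  0 -2 -1 -3]
  M: [ 1  0  1  0  1]
Echelon form has 4 nonzero rows (pivots: E,ΔT,τ,c)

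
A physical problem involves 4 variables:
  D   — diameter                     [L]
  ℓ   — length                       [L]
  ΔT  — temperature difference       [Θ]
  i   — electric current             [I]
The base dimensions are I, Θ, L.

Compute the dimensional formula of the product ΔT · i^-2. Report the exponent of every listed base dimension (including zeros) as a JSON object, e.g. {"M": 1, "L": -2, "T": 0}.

{"I": -2, "Θ": 1, "L": 0}

Dimensional matrix (I×Θ×L by D×ℓ×ΔT×i):
  I: [ 0  0  0  1]
  Θ: [ 0  0  1  0]
  L: [ 1  1  0  0]
  [I]: (1)·0+(-2)·1 = -2
  [Θ]: (1)·1+(-2)·0 = 1
  [L]: (1)·0+(-2)·0 = 0
⇒ I^-2 Θ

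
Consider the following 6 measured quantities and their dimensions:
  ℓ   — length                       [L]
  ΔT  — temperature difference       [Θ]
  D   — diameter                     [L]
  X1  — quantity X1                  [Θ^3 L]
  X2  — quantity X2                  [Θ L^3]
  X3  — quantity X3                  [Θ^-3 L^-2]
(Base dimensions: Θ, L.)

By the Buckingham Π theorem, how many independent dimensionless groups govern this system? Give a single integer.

4

Write exponents as rows Θ,L / cols ℓ,ΔT,D,X1,X2,X3:
  Θ: [ 0  1  0  3  1 -3]
  L: [ 1  0  1  1  3 -2]
Echelon form has 2 nonzero rows (pivots: ℓ,ΔT)
6 vars − rank 2 = 4 Π groups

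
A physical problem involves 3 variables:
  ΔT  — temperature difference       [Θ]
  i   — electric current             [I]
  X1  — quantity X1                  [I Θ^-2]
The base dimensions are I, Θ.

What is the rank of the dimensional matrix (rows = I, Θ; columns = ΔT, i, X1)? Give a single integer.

2

Exponent matrix [I,Θ] × [ΔT,i,X1]:
  I: [ 0  1  1]
  Θ: [ 1  0 -2]
RREF → pivots at {ΔT,i} ⇒ r = 2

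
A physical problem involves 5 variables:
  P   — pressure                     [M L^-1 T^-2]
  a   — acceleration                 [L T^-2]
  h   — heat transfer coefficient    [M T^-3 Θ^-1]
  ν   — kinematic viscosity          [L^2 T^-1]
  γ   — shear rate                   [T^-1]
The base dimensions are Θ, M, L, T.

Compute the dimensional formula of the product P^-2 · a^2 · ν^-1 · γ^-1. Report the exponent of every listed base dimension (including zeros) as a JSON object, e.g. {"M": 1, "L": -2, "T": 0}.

{"Θ": 0, "M": -2, "L": 2, "T": 2}

Dimensional matrix (Θ×M×L×T by P×a×h×ν×γ):
  Θ: [ 0  0 -1  0  0]
  M: [ 1  0  1  0  0]
  L: [-1  1  0  2  0]
  T: [-2 -2 -3 -1 -1]
  [Θ]: (-2)·0+(2)·0+(-1)·0+(-1)·0 = 0
  [M]: (-2)·1+(2)·0+(-1)·0+(-1)·0 = -2
  [L]: (-2)·-1+(2)·1+(-1)·2+(-1)·0 = 2
  [T]: (-2)·-2+(2)·-2+(-1)·-1+(-1)·-1 = 2
⇒ M^-2 L^2 T^2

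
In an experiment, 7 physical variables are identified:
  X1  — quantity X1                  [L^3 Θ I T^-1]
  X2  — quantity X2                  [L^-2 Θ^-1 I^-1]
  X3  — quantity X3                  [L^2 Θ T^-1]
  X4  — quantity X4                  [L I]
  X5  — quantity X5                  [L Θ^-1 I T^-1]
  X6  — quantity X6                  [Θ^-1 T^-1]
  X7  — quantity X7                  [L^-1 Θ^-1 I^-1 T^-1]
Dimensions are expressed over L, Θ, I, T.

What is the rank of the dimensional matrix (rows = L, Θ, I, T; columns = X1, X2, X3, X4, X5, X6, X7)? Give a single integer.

3

Dimensional matrix (L×Θ×I×T by X1×X2×X3×X4×X5×X6×X7):
  L: [ 3 -2  2  1  1  0 -1]
  Θ: [ 1 -1  1  0 -1 -1 -1]
  I: [ 1 -1  0  1  1  0 -1]
  T: [-1  0 -1  0 -1 -1 -1]
Echelon form has 3 nonzero rows (pivots: X1,X2,X3)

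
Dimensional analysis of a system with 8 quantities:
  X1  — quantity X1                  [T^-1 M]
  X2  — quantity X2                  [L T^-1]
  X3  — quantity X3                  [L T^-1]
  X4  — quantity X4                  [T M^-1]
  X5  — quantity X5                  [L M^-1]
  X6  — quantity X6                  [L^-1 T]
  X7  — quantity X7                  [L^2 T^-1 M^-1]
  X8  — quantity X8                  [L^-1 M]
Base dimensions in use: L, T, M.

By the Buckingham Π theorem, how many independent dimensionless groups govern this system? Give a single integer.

Dimensional matrix (L×T×M by X1×X2×X3×X4×X5×X6×X7×X8):
  L: [ 0  1  1  0  1 -1  2 -1]
  T: [-1 -1 -1  1  0  1 -1  0]
  M: [ 1  0  0 -1 -1  0 -1  1]
Echelon form has 2 nonzero rows (pivots: X1,X2)
Π count = n − r = 8 − 2 = 6

6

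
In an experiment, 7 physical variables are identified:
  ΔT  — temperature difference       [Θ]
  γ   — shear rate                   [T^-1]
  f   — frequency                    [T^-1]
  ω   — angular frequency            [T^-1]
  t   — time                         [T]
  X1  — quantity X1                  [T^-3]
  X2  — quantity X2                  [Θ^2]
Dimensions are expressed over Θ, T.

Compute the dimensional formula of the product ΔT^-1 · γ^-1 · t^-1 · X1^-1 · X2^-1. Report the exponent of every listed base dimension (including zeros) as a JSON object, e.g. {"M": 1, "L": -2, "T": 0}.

{"Θ": -3, "T": 3}

Write exponents as rows Θ,T / cols ΔT,γ,f,ω,t,X1,X2:
  Θ: [ 1  0  0  0  0  0  2]
  T: [ 0 -1 -1 -1  1 -3  0]
  [Θ]: (-1)·1+(-1)·0+(-1)·0+(-1)·0+(-1)·2 = -3
  [T]: (-1)·0+(-1)·-1+(-1)·1+(-1)·-3+(-1)·0 = 3
⇒ Θ^-3 T^3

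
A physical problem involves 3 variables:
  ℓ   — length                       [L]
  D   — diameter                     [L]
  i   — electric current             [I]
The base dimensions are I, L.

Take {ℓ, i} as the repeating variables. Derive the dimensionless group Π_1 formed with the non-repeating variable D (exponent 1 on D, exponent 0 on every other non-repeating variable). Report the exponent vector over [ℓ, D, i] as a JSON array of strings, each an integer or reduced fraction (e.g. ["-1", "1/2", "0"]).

["-1", "1", "0"]

Write exponents as rows I,L / cols ℓ,D,i:
  I: [ 0  0  1]
  L: [ 1  1  0]
Row reduction gives pivot columns ℓ,i; rank = 2
Pivot set = {ℓ,i}, free = {D}
RREF:
  r0: [   1    1    0]
  r1: [   0    0    1]
Fix exponent of D at 1; solve each RREF row for its pivot's exponent:
  r0: exp(ℓ) + (1)·1 = 0 ⇒ exp(ℓ) = -1
  r1: exp(i) + (0)·1 = 0 ⇒ exp(i) = 0
Π_1 = ℓ^-1 · D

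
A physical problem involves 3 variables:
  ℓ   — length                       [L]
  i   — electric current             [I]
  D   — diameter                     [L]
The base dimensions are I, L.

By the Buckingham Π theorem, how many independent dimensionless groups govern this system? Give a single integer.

1

Exponent matrix [I,L] × [ℓ,i,D]:
  I: [ 0  1  0]
  L: [ 1  0  1]
RREF → pivots at {ℓ,i} ⇒ r = 2
n=3, r=2 ⇒ 1 dimensionless group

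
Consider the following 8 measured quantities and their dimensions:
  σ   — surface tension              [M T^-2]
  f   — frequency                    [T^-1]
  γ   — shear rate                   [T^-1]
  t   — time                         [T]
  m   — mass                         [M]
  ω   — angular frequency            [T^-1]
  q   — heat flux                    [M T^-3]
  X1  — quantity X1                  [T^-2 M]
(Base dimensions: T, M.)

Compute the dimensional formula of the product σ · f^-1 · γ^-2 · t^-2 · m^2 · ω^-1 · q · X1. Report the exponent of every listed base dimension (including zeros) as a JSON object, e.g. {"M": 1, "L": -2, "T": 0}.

Exponent matrix [T,M] × [σ,f,γ,t,m,ω,q,X1]:
  T: [-2 -1 -1  1  0 -1 -3 -2]
  M: [ 1  0  0  0  1  0  1  1]
  [T]: (1)·-2+(-1)·-1+(-2)·-1+(-2)·1+(2)·0+(-1)·-1+(1)·-3+(1)·-2 = -5
  [M]: (1)·1+(-1)·0+(-2)·0+(-2)·0+(2)·1+(-1)·0+(1)·1+(1)·1 = 5
⇒ T^-5 M^5

{"T": -5, "M": 5}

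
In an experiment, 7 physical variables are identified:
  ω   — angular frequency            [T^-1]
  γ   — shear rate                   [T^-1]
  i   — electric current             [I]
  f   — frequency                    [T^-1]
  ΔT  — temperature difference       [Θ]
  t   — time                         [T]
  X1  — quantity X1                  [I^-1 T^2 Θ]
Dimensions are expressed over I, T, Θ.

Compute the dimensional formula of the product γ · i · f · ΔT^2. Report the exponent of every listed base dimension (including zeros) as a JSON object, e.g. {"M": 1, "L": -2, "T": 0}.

Exponent matrix [I,T,Θ] × [ω,γ,i,f,ΔT,t,X1]:
  I: [ 0  0  1  0  0  0 -1]
  T: [-1 -1  0 -1  0  1  2]
  Θ: [ 0  0  0  0  1  0  1]
  [I]: (1)·0+(1)·1+(1)·0+(2)·0 = 1
  [T]: (1)·-1+(1)·0+(1)·-1+(2)·0 = -2
  [Θ]: (1)·0+(1)·0+(1)·0+(2)·1 = 2
⇒ I T^-2 Θ^2

{"I": 1, "T": -2, "Θ": 2}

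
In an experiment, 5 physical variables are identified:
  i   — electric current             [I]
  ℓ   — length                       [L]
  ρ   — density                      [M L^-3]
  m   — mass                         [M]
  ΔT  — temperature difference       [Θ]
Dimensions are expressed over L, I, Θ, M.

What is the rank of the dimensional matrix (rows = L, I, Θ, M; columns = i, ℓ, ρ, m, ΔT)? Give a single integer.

Write exponents as rows L,I,Θ,M / cols i,ℓ,ρ,m,ΔT:
  L: [ 0  1 -3  0  0]
  I: [ 1  0  0  0  0]
  Θ: [ 0  0  0  0  1]
  M: [ 0  0  1  1  0]
RREF → pivots at {i,ℓ,ρ,ΔT} ⇒ r = 4

4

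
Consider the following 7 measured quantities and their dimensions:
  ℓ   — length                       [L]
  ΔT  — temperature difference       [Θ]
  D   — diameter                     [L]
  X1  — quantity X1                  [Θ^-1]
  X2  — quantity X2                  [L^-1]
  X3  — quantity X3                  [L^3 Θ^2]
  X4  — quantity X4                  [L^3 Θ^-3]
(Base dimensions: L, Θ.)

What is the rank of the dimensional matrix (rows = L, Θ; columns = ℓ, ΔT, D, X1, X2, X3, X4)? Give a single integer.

2

Dimensional matrix (L×Θ by ℓ×ΔT×D×X1×X2×X3×X4):
  L: [ 1  0  1  0 -1  3  3]
  Θ: [ 0  1  0 -1  0  2 -3]
Echelon form has 2 nonzero rows (pivots: ℓ,ΔT)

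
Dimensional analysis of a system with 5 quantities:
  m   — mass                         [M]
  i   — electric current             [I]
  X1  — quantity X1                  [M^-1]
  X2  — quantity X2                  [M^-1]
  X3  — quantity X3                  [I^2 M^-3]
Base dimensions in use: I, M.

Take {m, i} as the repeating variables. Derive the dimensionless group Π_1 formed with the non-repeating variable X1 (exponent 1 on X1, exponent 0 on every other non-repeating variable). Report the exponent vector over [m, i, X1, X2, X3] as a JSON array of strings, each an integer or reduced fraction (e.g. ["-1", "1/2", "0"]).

["1", "0", "1", "0", "0"]

Write exponents as rows I,M / cols m,i,X1,X2,X3:
  I: [ 0  1  0  0  2]
  M: [ 1  0 -1 -1 -3]
Echelon form has 2 nonzero rows (pivots: m,i)
Pivot set = {m,i}, free = {X1,X2,X3}
RREF:
  r0: [   1    0   -1   -1   -3]
  r1: [   0    1    0    0    2]
Fix exponent of X1 at 1, X2 at 0, X3 at 0; solve each RREF row for its pivot's exponent:
  r0: exp(m) + (-1)·1 = 0 ⇒ exp(m) = 1
  r1: exp(i) + (0)·1 = 0 ⇒ exp(i) = 0
Π_1 = m · X1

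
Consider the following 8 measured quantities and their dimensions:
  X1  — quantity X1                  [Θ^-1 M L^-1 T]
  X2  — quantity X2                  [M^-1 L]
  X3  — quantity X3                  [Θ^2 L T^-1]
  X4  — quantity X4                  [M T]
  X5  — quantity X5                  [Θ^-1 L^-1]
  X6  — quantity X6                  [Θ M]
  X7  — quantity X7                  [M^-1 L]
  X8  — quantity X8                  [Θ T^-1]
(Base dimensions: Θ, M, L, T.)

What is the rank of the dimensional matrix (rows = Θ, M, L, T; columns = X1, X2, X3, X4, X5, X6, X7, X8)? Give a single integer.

3

Exponent matrix [Θ,M,L,T] × [X1,X2,X3,X4,X5,X6,X7,X8]:
  Θ: [-1  0  2  0 -1  1  0  1]
  M: [ 1 -1  0  1  0  1 -1  0]
  L: [-1  1  1  0 -1  0  1  0]
  T: [ 1  0 -1  1  0  0  0 -1]
RREF → pivots at {X1,X2,X3} ⇒ r = 3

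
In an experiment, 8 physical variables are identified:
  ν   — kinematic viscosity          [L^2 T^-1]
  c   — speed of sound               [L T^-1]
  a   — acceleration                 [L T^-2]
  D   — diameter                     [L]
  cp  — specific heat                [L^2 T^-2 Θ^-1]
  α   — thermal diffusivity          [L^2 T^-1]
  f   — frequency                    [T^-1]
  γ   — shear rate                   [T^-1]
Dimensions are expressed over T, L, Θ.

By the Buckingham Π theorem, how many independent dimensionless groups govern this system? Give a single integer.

5

Dimensional matrix (T×L×Θ by ν×c×a×D×cp×α×f×γ):
  T: [-1 -1 -2  0 -2 -1 -1 -1]
  L: [ 2  1  1  1  2  2  0  0]
  Θ: [ 0  0  0  0 -1  0  0  0]
Echelon form has 3 nonzero rows (pivots: ν,c,cp)
n=8, r=3 ⇒ 5 dimensionless groups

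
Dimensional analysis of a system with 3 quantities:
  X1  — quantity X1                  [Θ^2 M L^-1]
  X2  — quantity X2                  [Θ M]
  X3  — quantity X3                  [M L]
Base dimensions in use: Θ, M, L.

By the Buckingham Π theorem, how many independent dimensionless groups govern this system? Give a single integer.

Dimensional matrix (Θ×M×L by X1×X2×X3):
  Θ: [ 2  1  0]
  M: [ 1  1  1]
  L: [-1  0  1]
Echelon form has 2 nonzero rows (pivots: X1,X2)
n=3, r=2 ⇒ 1 dimensionless group

1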